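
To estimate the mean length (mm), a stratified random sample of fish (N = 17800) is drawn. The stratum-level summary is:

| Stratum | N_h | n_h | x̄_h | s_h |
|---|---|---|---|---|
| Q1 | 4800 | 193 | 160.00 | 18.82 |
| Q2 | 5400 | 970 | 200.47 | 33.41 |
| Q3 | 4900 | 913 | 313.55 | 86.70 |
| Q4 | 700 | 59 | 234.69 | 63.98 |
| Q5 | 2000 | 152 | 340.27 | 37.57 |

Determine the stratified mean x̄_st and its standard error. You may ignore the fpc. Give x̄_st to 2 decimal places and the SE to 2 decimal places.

x̄_st ≈ 237.74, SE ≈ 1.04

x̄_st = Σ W_h x̄_h = (4800·160.00 + 5400·200.47 + 4900·313.55 + 700·234.69 + 2000·340.27)/17800 = 237.73910
V̂(x̄_st) = Σ W_h² s_h²/n_h, with W_h = N_h/N and N = 17800:
  stratum Q1: (4800/17800)²·18.82²/193 = 0.133452
  stratum Q2: (5400/17800)²·33.41²/970 = 0.105908
  stratum Q3: (4900/17800)²·86.70²/913 = 0.623907
  stratum Q4: (700/17800)²·63.98²/59 = 0.107298
  stratum Q5: (2000/17800)²·37.57²/152 = 0.117235
V̂(x̄_st) = 1.0878
SE(x̄_st) = √1.0878 = 1.04298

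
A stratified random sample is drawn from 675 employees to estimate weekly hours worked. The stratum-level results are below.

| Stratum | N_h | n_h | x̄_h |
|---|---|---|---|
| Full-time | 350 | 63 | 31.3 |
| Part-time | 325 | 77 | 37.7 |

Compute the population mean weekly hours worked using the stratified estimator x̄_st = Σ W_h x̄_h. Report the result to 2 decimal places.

x̄_st ≈ 34.38

N = Σ N_h = 675. Stratum weights W_h = N_h/N.
x̄_st = (350·31.3 + 325·37.7) / 675 = 34.3815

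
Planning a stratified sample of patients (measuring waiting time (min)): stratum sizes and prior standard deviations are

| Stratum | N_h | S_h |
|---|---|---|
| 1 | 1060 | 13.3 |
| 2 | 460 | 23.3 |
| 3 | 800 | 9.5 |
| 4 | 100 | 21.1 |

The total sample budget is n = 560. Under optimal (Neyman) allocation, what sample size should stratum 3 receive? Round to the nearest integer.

123

Neyman allocation: n_h = n · N_h S_h / Σ N_i S_i, with n = 560.
  stratum 1: N_h·S_h = 1060·13.3 = 14098.00
  stratum 2: N_h·S_h = 460·23.3 = 10718.00
  stratum 3: N_h·S_h = 800·9.5 = 7600.00
  stratum 4: N_h·S_h = 100·21.1 = 2110.00
Σ N_h S_h = 34526.00
n for stratum 3 = 560·7600.00/34526.00 = 123.269 → 123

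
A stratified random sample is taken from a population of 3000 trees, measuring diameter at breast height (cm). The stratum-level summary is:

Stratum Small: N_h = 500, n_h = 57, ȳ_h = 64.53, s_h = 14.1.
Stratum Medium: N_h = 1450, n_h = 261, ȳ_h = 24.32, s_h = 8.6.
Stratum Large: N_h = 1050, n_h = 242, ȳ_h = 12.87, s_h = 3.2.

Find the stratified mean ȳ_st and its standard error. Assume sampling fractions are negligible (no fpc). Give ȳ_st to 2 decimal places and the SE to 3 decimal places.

ȳ_st = Σ W_h ȳ_h = (500·64.53 + 1450·24.32 + 1050·12.87)/3000 = 27.01417
V̂(ȳ_st) = Σ W_h² s_h²/n_h, with W_h = N_h/N and N = 3000:
  stratum Small: (500/3000)²·14.1²/57 = 0.096886
  stratum Medium: (1450/3000)²·8.6²/261 = 0.0661988
  stratum Large: (1050/3000)²·3.2²/242 = 0.00518347
V̂(ȳ_st) = 0.168268
SE(ȳ_st) = √0.168268 = 0.410205

ȳ_st ≈ 27.01, SE ≈ 0.410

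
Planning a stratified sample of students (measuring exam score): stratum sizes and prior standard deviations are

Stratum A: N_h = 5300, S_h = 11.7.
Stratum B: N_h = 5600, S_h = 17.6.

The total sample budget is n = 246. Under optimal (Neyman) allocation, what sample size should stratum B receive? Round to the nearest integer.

151

Neyman allocation: n_h = n · N_h S_h / Σ N_i S_i, with n = 246.
  stratum A: N_h·S_h = 5300·11.7 = 62010.00
  stratum B: N_h·S_h = 5600·17.6 = 98560.00
Σ N_h S_h = 160570.00
n for stratum B = 246·98560.00/160570.00 = 150.998 → 151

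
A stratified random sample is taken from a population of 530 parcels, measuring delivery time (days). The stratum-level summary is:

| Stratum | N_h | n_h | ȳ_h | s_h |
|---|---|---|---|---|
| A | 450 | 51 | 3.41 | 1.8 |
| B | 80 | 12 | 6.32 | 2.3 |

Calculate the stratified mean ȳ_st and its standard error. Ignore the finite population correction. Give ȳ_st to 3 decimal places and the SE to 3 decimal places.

ȳ_st ≈ 3.849, SE ≈ 0.236

ȳ_st = Σ W_h ȳ_h = (450·3.41 + 80·6.32)/530 = 3.84925
V̂(ȳ_st) = Σ W_h² s_h²/n_h, with W_h = N_h/N and N = 530:
  stratum A: (450/530)²·1.8²/51 = 0.0457982
  stratum B: (80/530)²·2.3²/12 = 0.0100439
V̂(ȳ_st) = 0.0558421
SE(ȳ_st) = √0.0558421 = 0.236309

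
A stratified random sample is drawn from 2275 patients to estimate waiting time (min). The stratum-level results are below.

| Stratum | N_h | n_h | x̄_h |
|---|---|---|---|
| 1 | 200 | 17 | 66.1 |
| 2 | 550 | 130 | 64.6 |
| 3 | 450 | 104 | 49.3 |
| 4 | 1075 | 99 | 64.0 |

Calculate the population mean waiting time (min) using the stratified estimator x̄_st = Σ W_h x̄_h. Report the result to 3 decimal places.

N = Σ N_h = 2275. Stratum weights W_h = N_h/N.
x̄_st = (200·66.1 + 550·64.6 + 450·49.3 + 1075·64.0) / 2275 = 61.42198

x̄_st ≈ 61.422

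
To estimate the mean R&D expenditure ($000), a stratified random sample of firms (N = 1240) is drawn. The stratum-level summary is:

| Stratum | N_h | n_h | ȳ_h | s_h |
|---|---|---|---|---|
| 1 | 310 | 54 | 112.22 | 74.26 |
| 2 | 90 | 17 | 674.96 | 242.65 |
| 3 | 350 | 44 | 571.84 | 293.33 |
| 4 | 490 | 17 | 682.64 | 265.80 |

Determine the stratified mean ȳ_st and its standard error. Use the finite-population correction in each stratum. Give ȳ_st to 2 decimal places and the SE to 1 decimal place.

ȳ_st = Σ W_h ȳ_h = (310·112.22 + 90·674.96 + 350·571.84 + 490·682.64)/1240 = 508.20339
V̂(ȳ_st) = Σ W_h² (1 − n_h/N_h) s_h²/n_h, with W_h = N_h/N and N = 1240:
  stratum 1: (310/1240)²·(1 − 54/310)·74.26²/54 = 5.27077
  stratum 2: (90/1240)²·(1 − 17/90)·242.65²/17 = 14.799
  stratum 3: (350/1240)²·(1 − 44/350)·293.33²/44 = 136.209
  stratum 4: (490/1240)²·(1 − 17/490)·265.80²/17 = 626.433
V̂(ȳ_st) = 782.712
SE(ȳ_st) = √782.712 = 27.977

ȳ_st ≈ 508.20, SE ≈ 28.0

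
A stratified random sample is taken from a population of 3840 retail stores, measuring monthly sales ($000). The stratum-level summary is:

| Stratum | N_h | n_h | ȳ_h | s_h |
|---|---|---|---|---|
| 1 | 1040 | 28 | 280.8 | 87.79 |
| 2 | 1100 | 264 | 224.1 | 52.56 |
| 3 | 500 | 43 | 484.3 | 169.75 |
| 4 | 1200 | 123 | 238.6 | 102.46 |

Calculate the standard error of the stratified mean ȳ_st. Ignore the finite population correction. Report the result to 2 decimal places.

V̂(ȳ_st) = Σ W_h² s_h²/n_h, with W_h = N_h/N and N = 3840:
  stratum 1: (1040/3840)²·87.79²/28 = 20.19
  stratum 2: (1100/3840)²·52.56²/264 = 0.858677
  stratum 3: (500/3840)²·169.75²/43 = 11.3613
  stratum 4: (1200/3840)²·102.46²/123 = 8.33496
V̂(ȳ_st) = 40.745
SE(ȳ_st) = √40.745 = 6.38318

SE(ȳ_st) ≈ 6.38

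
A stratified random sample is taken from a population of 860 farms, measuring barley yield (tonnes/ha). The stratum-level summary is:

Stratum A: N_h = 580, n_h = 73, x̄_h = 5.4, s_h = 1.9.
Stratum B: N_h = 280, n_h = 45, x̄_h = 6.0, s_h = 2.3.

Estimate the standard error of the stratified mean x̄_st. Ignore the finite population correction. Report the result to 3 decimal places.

V̂(x̄_st) = Σ W_h² s_h²/n_h, with W_h = N_h/N and N = 860:
  stratum A: (580/860)²·1.9²/73 = 0.0224928
  stratum B: (280/860)²·2.3²/45 = 0.0124613
V̂(x̄_st) = 0.0349541
SE(x̄_st) = √0.0349541 = 0.18696

SE(x̄_st) ≈ 0.187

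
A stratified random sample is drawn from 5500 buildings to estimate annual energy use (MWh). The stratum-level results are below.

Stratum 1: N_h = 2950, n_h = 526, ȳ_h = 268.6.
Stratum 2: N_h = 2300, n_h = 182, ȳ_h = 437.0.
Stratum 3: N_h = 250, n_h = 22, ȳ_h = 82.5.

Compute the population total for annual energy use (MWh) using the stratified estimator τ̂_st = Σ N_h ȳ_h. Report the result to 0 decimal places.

τ̂_st ≈ 1818095

τ̂_st = Σ N_h ȳ_h = 2950·268.6 + 2300·437.0 + 250·82.5 = 1818095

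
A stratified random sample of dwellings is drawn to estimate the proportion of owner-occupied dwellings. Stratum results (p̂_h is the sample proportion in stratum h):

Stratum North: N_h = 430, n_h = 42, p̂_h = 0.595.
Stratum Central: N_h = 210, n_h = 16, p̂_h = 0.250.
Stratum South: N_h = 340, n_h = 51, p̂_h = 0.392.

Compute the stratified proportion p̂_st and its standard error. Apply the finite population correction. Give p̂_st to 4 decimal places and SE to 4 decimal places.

N = 980; stratum weights W_h = N_h/N.
p̂_st = Σ W_h p̂_h = (430·0.595 + 210·0.250 + 340·0.392)/980 = 0.45064
V̂(p̂_st) = Σ W_h² (1 − n_h/N_h) p̂_h(1−p̂_h)/(n_h−1):
  stratum North: (430/980)²·(1 − 42/430)·0.595·0.405/41 = 0.00102102
  stratum Central: (210/980)²·(1 − 16/210)·0.250·0.750/15 = 0.000530248
  stratum South: (340/980)²·(1 − 51/340)·0.392·0.608/50 = 0.00048769
V̂(p̂_st) = 0.00203896; SE = √V̂ = 0.0451549

p̂_st ≈ 0.4506, SE ≈ 0.0452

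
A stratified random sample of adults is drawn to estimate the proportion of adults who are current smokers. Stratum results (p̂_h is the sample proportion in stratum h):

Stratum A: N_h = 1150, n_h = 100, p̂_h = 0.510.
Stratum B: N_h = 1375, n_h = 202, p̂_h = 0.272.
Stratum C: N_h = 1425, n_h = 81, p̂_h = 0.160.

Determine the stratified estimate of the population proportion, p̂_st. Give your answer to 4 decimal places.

N = 3950; stratum weights W_h = N_h/N.
p̂_st = Σ W_h p̂_h = (1150·0.510 + 1375·0.272 + 1425·0.160)/3950 = 0.30089

p̂_st ≈ 0.3009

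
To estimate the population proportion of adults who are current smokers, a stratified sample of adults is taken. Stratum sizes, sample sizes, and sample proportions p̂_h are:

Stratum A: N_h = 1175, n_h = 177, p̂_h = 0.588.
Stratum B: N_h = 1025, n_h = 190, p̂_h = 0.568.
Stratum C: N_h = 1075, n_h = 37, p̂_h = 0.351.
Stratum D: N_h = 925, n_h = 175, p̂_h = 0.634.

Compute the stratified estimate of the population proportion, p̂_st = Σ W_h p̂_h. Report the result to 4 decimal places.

N = 4200; stratum weights W_h = N_h/N.
p̂_st = Σ W_h p̂_h = (1175·0.588 + 1025·0.568 + 1075·0.351 + 925·0.634)/4200 = 0.53259

p̂_st ≈ 0.5326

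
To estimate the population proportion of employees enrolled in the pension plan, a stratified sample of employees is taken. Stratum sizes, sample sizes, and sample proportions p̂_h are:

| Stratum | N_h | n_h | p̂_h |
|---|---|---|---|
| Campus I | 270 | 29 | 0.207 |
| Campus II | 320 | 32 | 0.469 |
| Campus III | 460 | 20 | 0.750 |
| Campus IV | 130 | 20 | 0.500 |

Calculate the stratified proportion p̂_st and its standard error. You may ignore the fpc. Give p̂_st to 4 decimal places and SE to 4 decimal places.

p̂_st ≈ 0.5220, SE ≈ 0.0506

N = 1180; stratum weights W_h = N_h/N.
p̂_st = Σ W_h p̂_h = (270·0.207 + 320·0.469 + 460·0.750 + 130·0.500)/1180 = 0.52201
V̂(p̂_st) = Σ W_h² p̂_h(1−p̂_h)/(n_h−1):
  stratum Campus I: (270/1180)²·0.207·0.793/28 = 0.000306937
  stratum Campus II: (320/1180)²·0.469·0.531/31 = 0.000590802
  stratum Campus III: (460/1180)²·0.750·0.250/19 = 0.00149968
  stratum Campus IV: (130/1180)²·0.500·0.500/19 = 0.000159702
V̂(p̂_st) = 0.00255712; SE = √V̂ = 0.050568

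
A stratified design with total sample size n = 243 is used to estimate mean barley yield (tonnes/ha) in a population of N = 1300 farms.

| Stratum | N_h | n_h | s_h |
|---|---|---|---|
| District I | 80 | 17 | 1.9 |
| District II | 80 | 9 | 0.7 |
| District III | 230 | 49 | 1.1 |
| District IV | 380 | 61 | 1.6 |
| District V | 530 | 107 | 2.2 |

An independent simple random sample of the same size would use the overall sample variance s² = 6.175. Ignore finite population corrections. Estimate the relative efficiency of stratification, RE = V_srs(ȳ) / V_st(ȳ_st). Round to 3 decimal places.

V̂(ȳ_st) = Σ W_h² s_h²/n_h, with W_h = N_h/N and N = 1300:
  stratum District I: (80/1300)²·1.9²/17 = 0.000804177
  stratum District II: (80/1300)²·0.7²/9 = 0.00020618
  stratum District III: (230/1300)²·1.1²/49 = 0.000772962
  stratum District IV: (380/1300)²·1.6²/61 = 0.00358584
  stratum District V: (530/1300)²·2.2²/107 = 0.00751842
V_st = 0.0128876
V_srs = s²/n = 6.175/243 = 0.0254115
Relative efficiency = V_srs / V_st = 0.0254115/0.0128876 = 1.9718

RE ≈ 1.972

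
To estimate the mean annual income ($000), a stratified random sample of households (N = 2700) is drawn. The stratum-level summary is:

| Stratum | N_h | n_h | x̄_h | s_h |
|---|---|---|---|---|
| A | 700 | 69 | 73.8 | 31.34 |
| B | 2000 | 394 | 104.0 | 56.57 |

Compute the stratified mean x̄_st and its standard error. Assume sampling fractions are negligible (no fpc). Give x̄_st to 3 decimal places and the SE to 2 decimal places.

x̄_st ≈ 96.170, SE ≈ 2.33

x̄_st = Σ W_h x̄_h = (700·73.8 + 2000·104.0)/2700 = 96.17037
V̂(x̄_st) = Σ W_h² s_h²/n_h, with W_h = N_h/N and N = 2700:
  stratum A: (700/2700)²·31.34²/69 = 0.956792
  stratum B: (2000/2700)²·56.57²/394 = 4.45665
V̂(x̄_st) = 5.41344
SE(x̄_st) = √5.41344 = 2.32668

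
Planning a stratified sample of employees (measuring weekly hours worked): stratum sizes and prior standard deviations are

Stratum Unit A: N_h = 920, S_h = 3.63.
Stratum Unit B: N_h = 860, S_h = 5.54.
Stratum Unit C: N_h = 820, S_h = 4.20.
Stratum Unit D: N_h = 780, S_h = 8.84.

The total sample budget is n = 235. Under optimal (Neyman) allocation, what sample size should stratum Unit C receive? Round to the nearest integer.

44

Neyman allocation: n_h = n · N_h S_h / Σ N_i S_i, with n = 235.
  stratum Unit A: N_h·S_h = 920·3.63 = 3339.60
  stratum Unit B: N_h·S_h = 860·5.54 = 4764.40
  stratum Unit C: N_h·S_h = 820·4.20 = 3444.00
  stratum Unit D: N_h·S_h = 780·8.84 = 6895.20
Σ N_h S_h = 18443.20
n for stratum Unit C = 235·3444.00/18443.20 = 43.883 → 44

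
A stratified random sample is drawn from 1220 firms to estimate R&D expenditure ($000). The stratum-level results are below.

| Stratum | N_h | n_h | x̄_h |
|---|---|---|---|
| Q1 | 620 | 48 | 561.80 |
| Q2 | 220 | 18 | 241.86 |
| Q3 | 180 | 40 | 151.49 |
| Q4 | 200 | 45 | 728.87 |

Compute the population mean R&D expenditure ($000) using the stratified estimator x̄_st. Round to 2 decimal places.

N = Σ N_h = 1220. Stratum weights W_h = N_h/N.
x̄_st = (620·561.80 + 220·241.86 + 180·151.49 + 200·728.87) / 1220 = 470.9569

x̄_st ≈ 470.96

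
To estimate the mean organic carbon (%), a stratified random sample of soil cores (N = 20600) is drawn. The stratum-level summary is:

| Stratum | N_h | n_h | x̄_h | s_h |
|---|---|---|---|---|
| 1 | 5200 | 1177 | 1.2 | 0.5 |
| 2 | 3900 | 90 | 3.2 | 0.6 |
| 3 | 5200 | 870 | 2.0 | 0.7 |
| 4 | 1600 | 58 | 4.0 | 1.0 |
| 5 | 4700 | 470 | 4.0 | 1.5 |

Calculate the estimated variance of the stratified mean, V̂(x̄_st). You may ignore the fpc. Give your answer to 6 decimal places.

V̂(x̄_st) ≈ 0.000546

V̂(x̄_st) = Σ W_h² s_h²/n_h, with W_h = N_h/N and N = 20600:
  stratum 1: (5200/20600)²·0.5²/1177 = 1.35343e-05
  stratum 2: (3900/20600)²·0.6²/90 = 0.000143369
  stratum 3: (5200/20600)²·0.7²/870 = 3.5888e-05
  stratum 4: (1600/20600)²·1.0²/58 = 0.000104011
  stratum 5: (4700/20600)²·1.5²/470 = 0.000249199
V̂(x̄_st) = 0.000546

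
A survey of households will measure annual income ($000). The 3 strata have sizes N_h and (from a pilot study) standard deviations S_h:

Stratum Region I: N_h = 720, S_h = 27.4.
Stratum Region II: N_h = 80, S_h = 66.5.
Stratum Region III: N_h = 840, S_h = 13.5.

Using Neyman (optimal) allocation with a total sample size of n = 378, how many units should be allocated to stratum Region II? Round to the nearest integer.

55

Neyman allocation: n_h = n · N_h S_h / Σ N_i S_i, with n = 378.
  stratum Region I: N_h·S_h = 720·27.4 = 19728.00
  stratum Region II: N_h·S_h = 80·66.5 = 5320.00
  stratum Region III: N_h·S_h = 840·13.5 = 11340.00
Σ N_h S_h = 36388.00
n for stratum Region II = 378·5320.00/36388.00 = 55.264 → 55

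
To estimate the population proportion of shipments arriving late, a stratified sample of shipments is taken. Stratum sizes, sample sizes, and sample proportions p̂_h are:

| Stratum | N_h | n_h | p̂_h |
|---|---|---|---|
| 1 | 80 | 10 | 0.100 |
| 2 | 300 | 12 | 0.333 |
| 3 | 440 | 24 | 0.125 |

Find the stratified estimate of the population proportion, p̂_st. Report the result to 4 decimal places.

N = 820; stratum weights W_h = N_h/N.
p̂_st = Σ W_h p̂_h = (80·0.100 + 300·0.333 + 440·0.125)/820 = 0.19866

p̂_st ≈ 0.1987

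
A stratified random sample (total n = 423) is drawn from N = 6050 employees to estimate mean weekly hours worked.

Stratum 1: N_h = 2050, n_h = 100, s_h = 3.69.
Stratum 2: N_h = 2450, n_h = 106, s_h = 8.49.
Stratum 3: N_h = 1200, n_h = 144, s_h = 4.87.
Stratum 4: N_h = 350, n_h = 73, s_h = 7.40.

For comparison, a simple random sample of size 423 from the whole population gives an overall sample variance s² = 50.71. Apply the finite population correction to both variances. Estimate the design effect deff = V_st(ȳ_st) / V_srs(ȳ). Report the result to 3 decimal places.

deff ≈ 1.159

V̂(ȳ_st) = Σ W_h² (1 − n_h/N_h) s_h²/n_h, with W_h = N_h/N and N = 6050:
  stratum 1: (2050/6050)²·(1 − 100/2050)·3.69²/100 = 0.0148707
  stratum 2: (2450/6050)²·(1 − 106/2450)·8.49²/106 = 0.10669
  stratum 3: (1200/6050)²·(1 − 144/1200)·4.87²/144 = 0.00570203
  stratum 4: (350/6050)²·(1 − 73/350)·7.40²/73 = 0.00198691
V_st = 0.129249
V_srs = (1 − 423/6050)·50.71/423 = 0.1115
deff = V_st / V_srs = 0.129249/0.1115 = 1.1592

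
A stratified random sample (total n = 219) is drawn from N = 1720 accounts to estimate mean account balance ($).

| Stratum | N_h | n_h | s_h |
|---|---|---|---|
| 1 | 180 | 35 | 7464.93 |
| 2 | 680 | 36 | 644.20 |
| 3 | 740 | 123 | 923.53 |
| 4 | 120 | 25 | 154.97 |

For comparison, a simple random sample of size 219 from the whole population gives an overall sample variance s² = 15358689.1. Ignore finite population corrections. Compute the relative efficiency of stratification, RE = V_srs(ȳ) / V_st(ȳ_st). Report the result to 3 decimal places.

RE ≈ 3.417

V̂(ȳ_st) = Σ W_h² s_h²/n_h, with W_h = N_h/N and N = 1720:
  stratum 1: (180/1720)²·7464.93²/35 = 17437
  stratum 2: (680/1720)²·644.20²/36 = 1801.77
  stratum 3: (740/1720)²·923.53²/123 = 1283.52
  stratum 4: (120/1720)²·154.97²/25 = 4.67585
V_st = 20527
V_srs = s²/n = 15358689.1/219 = 70131
Relative efficiency = V_srs / V_st = 70131/20527 = 3.4165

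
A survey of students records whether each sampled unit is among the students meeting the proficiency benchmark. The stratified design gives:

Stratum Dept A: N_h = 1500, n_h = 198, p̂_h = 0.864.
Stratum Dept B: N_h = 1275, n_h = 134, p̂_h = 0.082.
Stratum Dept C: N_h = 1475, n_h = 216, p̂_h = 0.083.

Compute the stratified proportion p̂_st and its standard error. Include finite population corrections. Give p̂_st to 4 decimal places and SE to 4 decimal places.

N = 4250; stratum weights W_h = N_h/N.
p̂_st = Σ W_h p̂_h = (1500·0.864 + 1275·0.082 + 1475·0.083)/4250 = 0.35835
V̂(p̂_st) = Σ W_h² (1 − n_h/N_h) p̂_h(1−p̂_h)/(n_h−1):
  stratum Dept A: (1500/4250)²·(1 − 198/1500)·0.864·0.136/197 = 6.44927e-05
  stratum Dept B: (1275/4250)²·(1 − 134/1275)·0.082·0.918/133 = 4.55851e-05
  stratum Dept C: (1475/4250)²·(1 − 216/1475)·0.083·0.917/215 = 3.63956e-05
V̂(p̂_st) = 0.000146473; SE = √V̂ = 0.0121026

p̂_st ≈ 0.3583, SE ≈ 0.0121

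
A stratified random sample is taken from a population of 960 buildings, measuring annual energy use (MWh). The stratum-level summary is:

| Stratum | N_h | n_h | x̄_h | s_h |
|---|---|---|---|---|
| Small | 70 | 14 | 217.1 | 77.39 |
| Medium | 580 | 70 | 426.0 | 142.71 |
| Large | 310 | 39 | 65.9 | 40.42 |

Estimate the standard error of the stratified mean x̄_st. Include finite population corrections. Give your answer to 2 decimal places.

SE(x̄_st) ≈ 9.95

V̂(x̄_st) = Σ W_h² (1 − n_h/N_h) s_h²/n_h, with W_h = N_h/N and N = 960:
  stratum Small: (70/960)²·(1 − 14/70)·77.39²/14 = 1.81964
  stratum Medium: (580/960)²·(1 − 70/580)·142.71²/70 = 93.3827
  stratum Large: (310/960)²·(1 − 39/310)·40.42²/39 = 3.81871
V̂(x̄_st) = 99.0211
SE(x̄_st) = √99.0211 = 9.95093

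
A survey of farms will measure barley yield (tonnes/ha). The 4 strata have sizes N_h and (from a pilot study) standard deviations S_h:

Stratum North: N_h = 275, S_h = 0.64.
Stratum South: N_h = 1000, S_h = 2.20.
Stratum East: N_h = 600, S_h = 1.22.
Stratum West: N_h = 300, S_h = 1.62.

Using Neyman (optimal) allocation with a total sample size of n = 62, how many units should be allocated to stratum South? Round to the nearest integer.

Neyman allocation: n_h = n · N_h S_h / Σ N_i S_i, with n = 62.
  stratum North: N_h·S_h = 275·0.64 = 176.00
  stratum South: N_h·S_h = 1000·2.20 = 2200.00
  stratum East: N_h·S_h = 600·1.22 = 732.00
  stratum West: N_h·S_h = 300·1.62 = 486.00
Σ N_h S_h = 3594.00
n for stratum South = 62·2200.00/3594.00 = 37.952 → 38

38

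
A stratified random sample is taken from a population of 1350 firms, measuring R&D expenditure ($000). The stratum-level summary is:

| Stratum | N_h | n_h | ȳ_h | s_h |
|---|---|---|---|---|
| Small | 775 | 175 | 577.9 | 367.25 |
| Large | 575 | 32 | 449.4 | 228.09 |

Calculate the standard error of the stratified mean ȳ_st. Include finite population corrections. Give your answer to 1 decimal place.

V̂(ȳ_st) = Σ W_h² (1 − n_h/N_h) s_h²/n_h, with W_h = N_h/N and N = 1350:
  stratum Small: (775/1350)²·(1 − 175/775)·367.25²/175 = 196.64
  stratum Large: (575/1350)²·(1 − 32/575)·228.09²/32 = 278.524
V̂(ȳ_st) = 475.164
SE(ȳ_st) = √475.164 = 21.7982

SE(ȳ_st) ≈ 21.8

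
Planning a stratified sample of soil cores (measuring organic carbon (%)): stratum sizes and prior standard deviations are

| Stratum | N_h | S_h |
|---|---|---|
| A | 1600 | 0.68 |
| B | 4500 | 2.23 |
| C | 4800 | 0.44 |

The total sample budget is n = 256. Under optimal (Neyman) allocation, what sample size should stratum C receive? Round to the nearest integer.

Neyman allocation: n_h = n · N_h S_h / Σ N_i S_i, with n = 256.
  stratum A: N_h·S_h = 1600·0.68 = 1088.00
  stratum B: N_h·S_h = 4500·2.23 = 10035.00
  stratum C: N_h·S_h = 4800·0.44 = 2112.00
Σ N_h S_h = 13235.00
n for stratum C = 256·2112.00/13235.00 = 40.852 → 41

41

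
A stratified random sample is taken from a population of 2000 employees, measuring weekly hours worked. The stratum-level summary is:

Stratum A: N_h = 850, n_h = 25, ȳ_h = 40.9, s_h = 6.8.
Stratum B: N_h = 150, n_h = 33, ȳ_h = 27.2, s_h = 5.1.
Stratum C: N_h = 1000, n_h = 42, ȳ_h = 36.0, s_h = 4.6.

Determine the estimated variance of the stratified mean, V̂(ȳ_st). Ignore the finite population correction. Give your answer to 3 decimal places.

V̂(ȳ_st) ≈ 0.464

V̂(ȳ_st) = Σ W_h² s_h²/n_h, with W_h = N_h/N and N = 2000:
  stratum A: (850/2000)²·6.8²/25 = 0.334084
  stratum B: (150/2000)²·5.1²/33 = 0.00443352
  stratum C: (1000/2000)²·4.6²/42 = 0.125952
V̂(ȳ_st) = 0.46447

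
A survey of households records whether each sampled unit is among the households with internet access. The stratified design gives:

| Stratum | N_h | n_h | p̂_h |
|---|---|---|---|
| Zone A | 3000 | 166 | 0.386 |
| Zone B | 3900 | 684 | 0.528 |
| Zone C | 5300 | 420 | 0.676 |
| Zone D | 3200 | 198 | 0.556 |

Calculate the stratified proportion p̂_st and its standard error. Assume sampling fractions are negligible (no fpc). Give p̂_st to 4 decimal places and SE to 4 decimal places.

N = 15400; stratum weights W_h = N_h/N.
p̂_st = Σ W_h p̂_h = (3000·0.386 + 3900·0.528 + 5300·0.676 + 3200·0.556)/15400 = 0.55709
V̂(p̂_st) = Σ W_h² p̂_h(1−p̂_h)/(n_h−1):
  stratum Zone A: (3000/15400)²·0.386·0.614/165 = 5.45096e-05
  stratum Zone B: (3900/15400)²·0.528·0.472/683 = 2.34015e-05
  stratum Zone C: (5300/15400)²·0.676·0.324/419 = 6.19139e-05
  stratum Zone D: (3200/15400)²·0.556·0.444/197 = 5.41066e-05
V̂(p̂_st) = 0.000193931; SE = √V̂ = 0.0139259

p̂_st ≈ 0.5571, SE ≈ 0.0139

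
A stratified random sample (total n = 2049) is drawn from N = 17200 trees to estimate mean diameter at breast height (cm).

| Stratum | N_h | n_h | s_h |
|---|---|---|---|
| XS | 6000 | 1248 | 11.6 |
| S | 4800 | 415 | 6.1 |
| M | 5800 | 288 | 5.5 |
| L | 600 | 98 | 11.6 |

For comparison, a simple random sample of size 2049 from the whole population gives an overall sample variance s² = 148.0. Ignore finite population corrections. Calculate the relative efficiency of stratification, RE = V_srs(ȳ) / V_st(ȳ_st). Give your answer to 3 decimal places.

RE ≈ 2.142

V̂(ȳ_st) = Σ W_h² s_h²/n_h, with W_h = N_h/N and N = 17200:
  stratum XS: (6000/17200)²·11.6²/1248 = 0.0131204
  stratum S: (4800/17200)²·6.1²/415 = 0.00698292
  stratum M: (5800/17200)²·5.5²/288 = 0.0119435
  stratum L: (600/17200)²·11.6²/98 = 0.00167084
V_st = 0.0337177
V_srs = s²/n = 148.0/2049 = 0.0722304
Relative efficiency = V_srs / V_st = 0.0722304/0.0337177 = 2.1422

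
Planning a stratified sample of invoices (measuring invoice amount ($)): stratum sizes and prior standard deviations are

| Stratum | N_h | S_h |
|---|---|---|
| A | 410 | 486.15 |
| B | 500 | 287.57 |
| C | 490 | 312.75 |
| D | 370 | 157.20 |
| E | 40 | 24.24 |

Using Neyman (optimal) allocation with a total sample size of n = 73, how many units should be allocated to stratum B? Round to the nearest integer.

Neyman allocation: n_h = n · N_h S_h / Σ N_i S_i, with n = 73.
  stratum A: N_h·S_h = 410·486.15 = 199321.50
  stratum B: N_h·S_h = 500·287.57 = 143785.00
  stratum C: N_h·S_h = 490·312.75 = 153247.50
  stratum D: N_h·S_h = 370·157.20 = 58164.00
  stratum E: N_h·S_h = 40·24.24 = 969.60
Σ N_h S_h = 555487.60
n for stratum B = 73·143785.00/555487.60 = 18.896 → 19

19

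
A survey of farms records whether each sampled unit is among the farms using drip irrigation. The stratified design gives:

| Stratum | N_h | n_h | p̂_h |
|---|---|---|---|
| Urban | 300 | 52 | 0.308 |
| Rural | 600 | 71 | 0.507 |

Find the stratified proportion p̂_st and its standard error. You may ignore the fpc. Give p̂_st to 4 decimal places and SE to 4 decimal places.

p̂_st ≈ 0.4407, SE ≈ 0.0453

N = 900; stratum weights W_h = N_h/N.
p̂_st = Σ W_h p̂_h = (300·0.308 + 600·0.507)/900 = 0.44067
V̂(p̂_st) = Σ W_h² p̂_h(1−p̂_h)/(n_h−1):
  stratum Urban: (300/900)²·0.308·0.692/51 = 0.000464349
  stratum Rural: (600/900)²·0.507·0.493/70 = 0.00158699
V̂(p̂_st) = 0.00205134; SE = √V̂ = 0.0452917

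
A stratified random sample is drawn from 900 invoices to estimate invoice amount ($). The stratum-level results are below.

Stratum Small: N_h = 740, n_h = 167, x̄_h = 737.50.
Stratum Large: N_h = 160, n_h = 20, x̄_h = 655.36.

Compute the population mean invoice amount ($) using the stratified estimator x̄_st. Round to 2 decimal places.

N = Σ N_h = 900. Stratum weights W_h = N_h/N.
x̄_st = (740·737.50 + 160·655.36) / 900 = 722.8973

x̄_st ≈ 722.90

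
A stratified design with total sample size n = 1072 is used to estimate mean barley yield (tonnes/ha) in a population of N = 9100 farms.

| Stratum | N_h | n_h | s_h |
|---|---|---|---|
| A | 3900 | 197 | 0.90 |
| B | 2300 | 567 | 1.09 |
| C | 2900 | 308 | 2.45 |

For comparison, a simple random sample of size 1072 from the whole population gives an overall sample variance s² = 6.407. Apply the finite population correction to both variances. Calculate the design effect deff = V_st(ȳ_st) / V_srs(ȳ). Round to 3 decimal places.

V̂(ȳ_st) = Σ W_h² (1 − n_h/N_h) s_h²/n_h, with W_h = N_h/N and N = 9100:
  stratum A: (3900/9100)²·(1 − 197/3900)·0.90²/197 = 0.000717058
  stratum B: (2300/9100)²·(1 − 567/2300)·1.09²/567 = 0.000100859
  stratum C: (2900/9100)²·(1 − 308/2900)·2.45²/308 = 0.00176902
V_st = 0.00258693
V_srs = (1 − 1072/9100)·6.407/1072 = 0.00527261
deff = V_st / V_srs = 0.00258693/0.00527261 = 0.4906

deff ≈ 0.491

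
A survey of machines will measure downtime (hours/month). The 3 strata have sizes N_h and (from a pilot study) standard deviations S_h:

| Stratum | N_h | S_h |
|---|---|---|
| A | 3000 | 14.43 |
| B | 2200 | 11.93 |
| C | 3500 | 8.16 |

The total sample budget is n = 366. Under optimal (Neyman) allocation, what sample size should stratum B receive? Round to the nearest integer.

98

Neyman allocation: n_h = n · N_h S_h / Σ N_i S_i, with n = 366.
  stratum A: N_h·S_h = 3000·14.43 = 43290.00
  stratum B: N_h·S_h = 2200·11.93 = 26246.00
  stratum C: N_h·S_h = 3500·8.16 = 28560.00
Σ N_h S_h = 98096.00
n for stratum B = 366·26246.00/98096.00 = 97.925 → 98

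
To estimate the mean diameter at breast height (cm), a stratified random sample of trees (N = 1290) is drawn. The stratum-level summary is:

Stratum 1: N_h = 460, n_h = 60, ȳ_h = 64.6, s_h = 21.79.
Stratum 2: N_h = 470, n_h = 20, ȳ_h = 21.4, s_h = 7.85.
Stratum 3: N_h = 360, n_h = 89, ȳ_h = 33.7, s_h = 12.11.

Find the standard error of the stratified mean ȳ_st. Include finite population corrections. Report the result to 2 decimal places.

V̂(ȳ_st) = Σ W_h² (1 − n_h/N_h) s_h²/n_h, with W_h = N_h/N and N = 1290:
  stratum 1: (460/1290)²·(1 − 60/460)·21.79²/60 = 0.874987
  stratum 2: (470/1290)²·(1 − 20/470)·7.85²/20 = 0.391598
  stratum 3: (360/1290)²·(1 − 89/360)·12.11²/89 = 0.096603
V̂(ȳ_st) = 1.36319
SE(ȳ_st) = √1.36319 = 1.16756

SE(ȳ_st) ≈ 1.17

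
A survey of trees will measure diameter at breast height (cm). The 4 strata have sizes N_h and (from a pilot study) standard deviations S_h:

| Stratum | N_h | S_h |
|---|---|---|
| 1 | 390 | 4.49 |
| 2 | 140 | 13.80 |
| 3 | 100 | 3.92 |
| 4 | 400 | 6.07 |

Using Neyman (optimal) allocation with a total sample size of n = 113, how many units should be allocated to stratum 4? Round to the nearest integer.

Neyman allocation: n_h = n · N_h S_h / Σ N_i S_i, with n = 113.
  stratum 1: N_h·S_h = 390·4.49 = 1751.10
  stratum 2: N_h·S_h = 140·13.80 = 1932.00
  stratum 3: N_h·S_h = 100·3.92 = 392.00
  stratum 4: N_h·S_h = 400·6.07 = 2428.00
Σ N_h S_h = 6503.10
n for stratum 4 = 113·2428.00/6503.10 = 42.190 → 42

42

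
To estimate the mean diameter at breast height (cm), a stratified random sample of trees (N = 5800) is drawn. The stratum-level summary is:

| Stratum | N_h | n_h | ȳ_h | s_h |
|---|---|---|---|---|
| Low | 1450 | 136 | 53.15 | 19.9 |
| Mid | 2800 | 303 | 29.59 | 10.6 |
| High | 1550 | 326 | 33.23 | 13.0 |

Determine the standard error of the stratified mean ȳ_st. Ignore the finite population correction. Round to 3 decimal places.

SE(ȳ_st) ≈ 0.553

V̂(ȳ_st) = Σ W_h² s_h²/n_h, with W_h = N_h/N and N = 5800:
  stratum Low: (1450/5800)²·19.9²/136 = 0.18199
  stratum Mid: (2800/5800)²·10.6²/303 = 0.086423
  stratum High: (1550/5800)²·13.0²/326 = 0.0370234
V̂(ȳ_st) = 0.305436
SE(ȳ_st) = √0.305436 = 0.552663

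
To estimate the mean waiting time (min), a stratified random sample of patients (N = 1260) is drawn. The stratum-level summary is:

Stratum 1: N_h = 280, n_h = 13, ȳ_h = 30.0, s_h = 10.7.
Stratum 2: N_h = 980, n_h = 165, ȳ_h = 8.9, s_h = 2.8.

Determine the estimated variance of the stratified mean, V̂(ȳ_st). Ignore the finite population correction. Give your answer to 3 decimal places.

V̂(ȳ_st) = Σ W_h² s_h²/n_h, with W_h = N_h/N and N = 1260:
  stratum 1: (280/1260)²·10.7²/13 = 0.43491
  stratum 2: (980/1260)²·2.8²/165 = 0.0287437
V̂(ȳ_st) = 0.463654

V̂(ȳ_st) ≈ 0.464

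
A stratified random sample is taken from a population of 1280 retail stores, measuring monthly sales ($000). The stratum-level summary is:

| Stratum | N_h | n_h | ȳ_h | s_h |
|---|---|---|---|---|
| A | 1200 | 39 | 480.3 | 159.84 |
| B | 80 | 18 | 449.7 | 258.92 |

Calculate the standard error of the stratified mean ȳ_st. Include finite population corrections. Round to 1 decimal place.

V̂(ȳ_st) = Σ W_h² (1 − n_h/N_h) s_h²/n_h, with W_h = N_h/N and N = 1280:
  stratum A: (1200/1280)²·(1 − 39/1200)·159.84²/39 = 557.057
  stratum B: (80/1280)²·(1 − 18/80)·258.92²/18 = 11.2751
V̂(ȳ_st) = 568.332
SE(ȳ_st) = √568.332 = 23.8397

SE(ȳ_st) ≈ 23.8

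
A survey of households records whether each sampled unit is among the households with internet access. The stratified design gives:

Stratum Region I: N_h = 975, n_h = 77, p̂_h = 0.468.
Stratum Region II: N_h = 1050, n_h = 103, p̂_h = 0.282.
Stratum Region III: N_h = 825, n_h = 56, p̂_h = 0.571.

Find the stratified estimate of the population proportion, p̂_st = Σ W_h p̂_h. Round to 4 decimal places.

N = 2850; stratum weights W_h = N_h/N.
p̂_st = Σ W_h p̂_h = (975·0.468 + 1050·0.282 + 825·0.571)/2850 = 0.42929

p̂_st ≈ 0.4293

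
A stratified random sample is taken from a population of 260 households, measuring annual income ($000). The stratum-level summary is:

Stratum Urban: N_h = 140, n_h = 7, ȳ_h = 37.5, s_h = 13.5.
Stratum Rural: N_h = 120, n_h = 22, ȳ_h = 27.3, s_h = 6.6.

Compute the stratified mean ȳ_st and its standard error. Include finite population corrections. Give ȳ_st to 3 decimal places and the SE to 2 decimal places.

ȳ_st ≈ 32.792, SE ≈ 2.74

ȳ_st = Σ W_h ȳ_h = (140·37.5 + 120·27.3)/260 = 32.79231
V̂(ȳ_st) = Σ W_h² (1 − n_h/N_h) s_h²/n_h, with W_h = N_h/N and N = 260:
  stratum Urban: (140/260)²·(1 − 7/140)·13.5²/7 = 7.17138
  stratum Rural: (120/260)²·(1 − 22/120)·6.6²/22 = 0.34445
V̂(ȳ_st) = 7.51583
SE(ȳ_st) = √7.51583 = 2.7415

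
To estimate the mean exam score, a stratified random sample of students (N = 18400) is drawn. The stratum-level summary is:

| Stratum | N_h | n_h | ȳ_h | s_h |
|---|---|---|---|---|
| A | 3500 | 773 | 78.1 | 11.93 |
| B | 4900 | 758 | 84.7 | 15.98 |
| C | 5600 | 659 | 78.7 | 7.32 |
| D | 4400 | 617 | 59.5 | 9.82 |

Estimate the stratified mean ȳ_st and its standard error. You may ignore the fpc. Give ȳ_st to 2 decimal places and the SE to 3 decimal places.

ȳ_st = Σ W_h ȳ_h = (3500·78.1 + 4900·84.7 + 5600·78.7 + 4400·59.5)/18400 = 75.59239
V̂(ȳ_st) = Σ W_h² s_h²/n_h, with W_h = N_h/N and N = 18400:
  stratum A: (3500/18400)²·11.93²/773 = 0.00666196
  stratum B: (4900/18400)²·15.98²/758 = 0.0238914
  stratum C: (5600/18400)²·7.32²/659 = 0.00753142
  stratum D: (4400/18400)²·9.82²/617 = 0.00893732
V̂(ȳ_st) = 0.0470221
SE(ȳ_st) = √0.0470221 = 0.216846

ȳ_st ≈ 75.59, SE ≈ 0.217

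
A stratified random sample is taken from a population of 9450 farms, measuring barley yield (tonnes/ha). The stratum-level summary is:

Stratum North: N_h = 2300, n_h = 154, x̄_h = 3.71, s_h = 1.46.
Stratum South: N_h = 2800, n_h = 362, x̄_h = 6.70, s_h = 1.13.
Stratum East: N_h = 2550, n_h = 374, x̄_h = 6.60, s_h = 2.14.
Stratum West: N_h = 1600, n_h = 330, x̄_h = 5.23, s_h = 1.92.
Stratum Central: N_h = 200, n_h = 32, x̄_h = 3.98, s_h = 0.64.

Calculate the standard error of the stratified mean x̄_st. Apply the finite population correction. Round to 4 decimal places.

V̂(x̄_st) = Σ W_h² (1 − n_h/N_h) s_h²/n_h, with W_h = N_h/N and N = 9450:
  stratum North: (2300/9450)²·(1 − 154/2300)·1.46²/154 = 0.000765031
  stratum South: (2800/9450)²·(1 − 362/2800)·1.13²/362 = 0.000269635
  stratum East: (2550/9450)²·(1 − 374/2550)·2.14²/374 = 0.000760837
  stratum West: (1600/9450)²·(1 − 330/1600)·1.92²/330 = 0.000254184
  stratum Central: (200/9450)²·(1 − 32/200)·0.64²/32 = 4.81599e-06
V̂(x̄_st) = 0.0020545
SE(x̄_st) = √0.0020545 = 0.0453266

SE(x̄_st) ≈ 0.0453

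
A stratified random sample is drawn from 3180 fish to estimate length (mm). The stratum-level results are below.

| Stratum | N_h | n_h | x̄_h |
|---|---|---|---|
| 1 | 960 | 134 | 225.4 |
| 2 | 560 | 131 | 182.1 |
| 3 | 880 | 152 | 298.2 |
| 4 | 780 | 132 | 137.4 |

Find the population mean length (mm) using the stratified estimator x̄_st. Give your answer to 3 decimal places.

x̄_st ≈ 216.336

N = Σ N_h = 3180. Stratum weights W_h = N_h/N.
x̄_st = (960·225.4 + 560·182.1 + 880·298.2 + 780·137.4) / 3180 = 216.33585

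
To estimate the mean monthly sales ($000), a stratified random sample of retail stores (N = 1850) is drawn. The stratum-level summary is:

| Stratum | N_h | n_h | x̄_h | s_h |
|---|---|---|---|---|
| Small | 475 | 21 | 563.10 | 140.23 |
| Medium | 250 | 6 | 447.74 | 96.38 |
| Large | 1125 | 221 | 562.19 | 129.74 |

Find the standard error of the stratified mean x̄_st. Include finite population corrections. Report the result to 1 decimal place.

SE(x̄_st) ≈ 10.5

V̂(x̄_st) = Σ W_h² (1 − n_h/N_h) s_h²/n_h, with W_h = N_h/N and N = 1850:
  stratum Small: (475/1850)²·(1 − 21/475)·140.23²/21 = 59.0023
  stratum Medium: (250/1850)²·(1 − 6/250)·96.38²/6 = 27.5936
  stratum Large: (1125/1850)²·(1 − 221/1125)·129.74²/221 = 22.6325
V̂(x̄_st) = 109.228
SE(x̄_st) = √109.228 = 10.4512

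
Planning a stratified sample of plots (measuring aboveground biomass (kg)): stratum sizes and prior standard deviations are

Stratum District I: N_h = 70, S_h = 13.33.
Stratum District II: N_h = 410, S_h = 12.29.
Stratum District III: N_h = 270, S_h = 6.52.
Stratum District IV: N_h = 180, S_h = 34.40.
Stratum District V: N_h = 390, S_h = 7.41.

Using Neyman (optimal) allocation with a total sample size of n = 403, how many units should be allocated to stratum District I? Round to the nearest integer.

Neyman allocation: n_h = n · N_h S_h / Σ N_i S_i, with n = 403.
  stratum District I: N_h·S_h = 70·13.33 = 933.10
  stratum District II: N_h·S_h = 410·12.29 = 5038.90
  stratum District III: N_h·S_h = 270·6.52 = 1760.40
  stratum District IV: N_h·S_h = 180·34.40 = 6192.00
  stratum District V: N_h·S_h = 390·7.41 = 2889.90
Σ N_h S_h = 16814.30
n for stratum District I = 403·933.10/16814.30 = 22.364 → 22

22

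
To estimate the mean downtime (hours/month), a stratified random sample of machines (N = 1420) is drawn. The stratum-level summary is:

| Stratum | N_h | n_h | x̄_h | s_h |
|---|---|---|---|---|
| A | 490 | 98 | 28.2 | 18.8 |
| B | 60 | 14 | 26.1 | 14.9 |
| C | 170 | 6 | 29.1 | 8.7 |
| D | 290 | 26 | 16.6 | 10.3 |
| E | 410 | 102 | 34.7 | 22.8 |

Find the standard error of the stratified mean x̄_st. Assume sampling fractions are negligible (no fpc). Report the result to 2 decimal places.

V̂(x̄_st) = Σ W_h² s_h²/n_h, with W_h = N_h/N and N = 1420:
  stratum A: (490/1420)²·18.8²/98 = 0.429443
  stratum B: (60/1420)²·14.9²/14 = 0.028312
  stratum C: (170/1420)²·8.7²/6 = 0.180804
  stratum D: (290/1420)²·10.3²/26 = 0.170185
  stratum E: (410/1420)²·22.8²/102 = 0.424874
V̂(x̄_st) = 1.23362
SE(x̄_st) = √1.23362 = 1.11068

SE(x̄_st) ≈ 1.11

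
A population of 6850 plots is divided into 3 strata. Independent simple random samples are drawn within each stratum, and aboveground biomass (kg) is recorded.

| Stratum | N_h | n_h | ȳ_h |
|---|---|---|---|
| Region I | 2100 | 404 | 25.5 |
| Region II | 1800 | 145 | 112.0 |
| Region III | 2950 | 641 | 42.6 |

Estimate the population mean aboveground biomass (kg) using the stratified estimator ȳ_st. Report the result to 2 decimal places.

ȳ_st ≈ 55.59

N = Σ N_h = 6850. Stratum weights W_h = N_h/N.
ȳ_st = (2100·25.5 + 1800·112.0 + 2950·42.6) / 6850 = 55.5942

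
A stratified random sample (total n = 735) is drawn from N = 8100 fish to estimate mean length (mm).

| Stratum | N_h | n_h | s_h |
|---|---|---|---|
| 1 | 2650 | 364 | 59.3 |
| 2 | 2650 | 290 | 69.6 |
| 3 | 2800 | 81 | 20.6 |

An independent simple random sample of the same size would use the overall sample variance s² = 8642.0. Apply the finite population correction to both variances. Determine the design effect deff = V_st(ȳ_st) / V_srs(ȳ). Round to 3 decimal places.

deff ≈ 0.289

V̂(ȳ_st) = Σ W_h² (1 − n_h/N_h) s_h²/n_h, with W_h = N_h/N and N = 8100:
  stratum 1: (2650/8100)²·(1 − 364/2650)·59.3²/364 = 0.89199
  stratum 2: (2650/8100)²·(1 − 290/2650)·69.6²/290 = 1.59224
  stratum 3: (2800/8100)²·(1 − 81/2800)·20.6²/81 = 0.60792
V_st = 3.09215
V_srs = (1 − 735/8100)·8642.0/735 = 10.6909
deff = V_st / V_srs = 3.09215/10.6909 = 0.2892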